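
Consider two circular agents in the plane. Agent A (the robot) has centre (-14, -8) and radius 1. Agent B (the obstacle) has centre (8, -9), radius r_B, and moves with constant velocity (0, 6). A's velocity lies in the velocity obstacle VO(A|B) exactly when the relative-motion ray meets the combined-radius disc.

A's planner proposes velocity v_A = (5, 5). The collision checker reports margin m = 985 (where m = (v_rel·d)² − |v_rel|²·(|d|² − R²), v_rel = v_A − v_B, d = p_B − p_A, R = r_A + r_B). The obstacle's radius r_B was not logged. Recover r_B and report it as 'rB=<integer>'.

m = 985
d = (22, -1);  v_rel = (5, -1),  |v_rel|² = 26
v_rel×d = (5)·(-1) − (-1)·(22) = 17
since m = R²·26 − 17²:  R² = (289 + 985) / 26 = 49
R = √49 = 7  ⇒  r_B = 7 − 1 = 6

rB=6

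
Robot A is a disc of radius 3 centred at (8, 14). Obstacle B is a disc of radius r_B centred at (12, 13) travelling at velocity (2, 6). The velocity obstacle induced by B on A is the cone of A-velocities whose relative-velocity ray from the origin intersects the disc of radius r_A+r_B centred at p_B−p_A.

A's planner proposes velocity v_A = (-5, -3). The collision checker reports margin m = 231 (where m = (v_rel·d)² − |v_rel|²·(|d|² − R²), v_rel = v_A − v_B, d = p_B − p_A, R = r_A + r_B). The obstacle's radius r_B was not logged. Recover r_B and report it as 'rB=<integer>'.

m = 231
d = (4, -1);  v_rel = (-7, -9),  |v_rel|² = 130
v_rel×d = (-7)·(-1) − (-9)·(4) = 43
since m = R²·130 − 43²:  R² = (1849 + 231) / 130 = 16
R = √16 = 4  ⇒  r_B = 4 − 3 = 1

rB=1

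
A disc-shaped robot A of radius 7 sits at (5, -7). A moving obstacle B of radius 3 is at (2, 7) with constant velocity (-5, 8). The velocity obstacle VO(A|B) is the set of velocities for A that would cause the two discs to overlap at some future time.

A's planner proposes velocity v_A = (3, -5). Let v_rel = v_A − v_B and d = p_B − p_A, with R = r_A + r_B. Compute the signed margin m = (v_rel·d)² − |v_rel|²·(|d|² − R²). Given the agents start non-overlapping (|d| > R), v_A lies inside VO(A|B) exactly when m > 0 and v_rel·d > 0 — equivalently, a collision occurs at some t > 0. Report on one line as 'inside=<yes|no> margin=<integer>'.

d = (-3, 14),  |d|² = 205;  R = 7+3 = 10,  c = 205−10² = 105
v_rel = (8, -13),  |v_rel|² = 233;  v_rel·d = (8)·(-3) + (-13)·(14) = -206
233·t² + 412·t + 105 = 0  ⇒  m = (-206)² − 233·105 = 17971
m = 17971 > 0,  v_rel·d = -206 < 0  ⇒  outside

inside=no margin=17971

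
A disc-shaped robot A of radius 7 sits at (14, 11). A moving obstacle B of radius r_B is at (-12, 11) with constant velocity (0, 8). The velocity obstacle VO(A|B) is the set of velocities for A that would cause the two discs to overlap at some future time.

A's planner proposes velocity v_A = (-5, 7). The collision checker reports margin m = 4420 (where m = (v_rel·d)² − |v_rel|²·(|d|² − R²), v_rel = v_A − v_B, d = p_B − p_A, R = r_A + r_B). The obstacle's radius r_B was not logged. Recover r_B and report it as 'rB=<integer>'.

m = 4420
d = (-26, 0);  v_rel = (-5, -1),  |v_rel|² = 26
v_rel×d = (-5)·(0) − (-1)·(-26) = -26
since m = R²·26 − (-26)²:  R² = (676 + 4420) / 26 = 196
R = √196 = 14  ⇒  r_B = 14 − 7 = 7

rB=7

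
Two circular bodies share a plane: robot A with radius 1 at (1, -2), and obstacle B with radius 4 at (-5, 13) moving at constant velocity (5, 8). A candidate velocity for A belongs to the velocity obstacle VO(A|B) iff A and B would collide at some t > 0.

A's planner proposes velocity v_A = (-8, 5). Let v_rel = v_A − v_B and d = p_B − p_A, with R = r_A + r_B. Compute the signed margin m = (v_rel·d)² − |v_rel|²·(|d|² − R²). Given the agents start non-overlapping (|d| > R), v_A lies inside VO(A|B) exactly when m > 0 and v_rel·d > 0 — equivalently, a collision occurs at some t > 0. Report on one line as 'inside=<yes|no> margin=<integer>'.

d = (-6, 15),  |d|² = 261;  R = 1+4 = 5,  c = 261−5² = 236
v_rel = (-13, -3),  |v_rel|² = 178;  v_rel·d = (-13)·(-6) + (-3)·(15) = 33
178·t² − 66·t + 236 = 0  ⇒  m = 33² − 178·236 = -40919
m = -40919 < 0,  v_rel·d = 33 > 0  ⇒  outside

inside=no margin=-40919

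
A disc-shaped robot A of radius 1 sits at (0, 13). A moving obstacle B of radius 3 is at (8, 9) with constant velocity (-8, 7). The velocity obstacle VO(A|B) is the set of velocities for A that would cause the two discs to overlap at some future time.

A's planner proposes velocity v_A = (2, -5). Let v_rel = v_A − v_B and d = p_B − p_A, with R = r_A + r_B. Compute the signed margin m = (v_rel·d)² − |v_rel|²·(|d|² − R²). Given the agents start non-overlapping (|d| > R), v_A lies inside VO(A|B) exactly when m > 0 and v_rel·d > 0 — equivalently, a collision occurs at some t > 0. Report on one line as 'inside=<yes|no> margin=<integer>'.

d = (8, -4),  |d|² = 80;  R = 1+3 = 4,  c = 80−4² = 64
v_rel = (10, -12),  |v_rel|² = 244;  v_rel·d = (10)·(8) + (-12)·(-4) = 128
244·t² − 256·t + 64 = 0  ⇒  m = 128² − 244·64 = 768
m = 768 > 0,  v_rel·d = 128 > 0  ⇒  inside

inside=yes margin=768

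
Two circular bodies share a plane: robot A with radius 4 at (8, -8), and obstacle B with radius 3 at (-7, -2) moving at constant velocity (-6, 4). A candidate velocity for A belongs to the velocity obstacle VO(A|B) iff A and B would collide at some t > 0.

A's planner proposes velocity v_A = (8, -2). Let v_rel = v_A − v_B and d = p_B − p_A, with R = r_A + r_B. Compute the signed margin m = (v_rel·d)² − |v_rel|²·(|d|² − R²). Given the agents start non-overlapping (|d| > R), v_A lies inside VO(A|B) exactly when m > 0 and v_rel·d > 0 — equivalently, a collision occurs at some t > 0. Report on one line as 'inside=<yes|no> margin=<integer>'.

d = (-15, 6),  |d|² = 261;  R = 4+3 = 7,  c = 261−7² = 212
v_rel = (14, -6),  |v_rel|² = 232;  v_rel·d = (14)·(-15) + (-6)·(6) = -246
232·t² + 492·t + 212 = 0  ⇒  m = (-246)² − 232·212 = 11332
m = 11332 > 0,  v_rel·d = -246 < 0  ⇒  outside

inside=no margin=11332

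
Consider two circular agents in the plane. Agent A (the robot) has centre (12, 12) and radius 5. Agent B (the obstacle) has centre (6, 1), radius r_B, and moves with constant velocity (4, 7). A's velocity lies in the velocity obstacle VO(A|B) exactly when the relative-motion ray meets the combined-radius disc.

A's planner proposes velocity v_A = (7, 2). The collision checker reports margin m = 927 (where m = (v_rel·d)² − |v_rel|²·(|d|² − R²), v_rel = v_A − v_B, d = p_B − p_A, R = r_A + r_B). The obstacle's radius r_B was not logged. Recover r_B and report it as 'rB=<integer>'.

m = 927
d = (-6, -11);  v_rel = (3, -5),  |v_rel|² = 34
v_rel×d = (3)·(-11) − (-5)·(-6) = -63
since m = R²·34 − (-63)²:  R² = (3969 + 927) / 34 = 144
R = √144 = 12  ⇒  r_B = 12 − 5 = 7

rB=7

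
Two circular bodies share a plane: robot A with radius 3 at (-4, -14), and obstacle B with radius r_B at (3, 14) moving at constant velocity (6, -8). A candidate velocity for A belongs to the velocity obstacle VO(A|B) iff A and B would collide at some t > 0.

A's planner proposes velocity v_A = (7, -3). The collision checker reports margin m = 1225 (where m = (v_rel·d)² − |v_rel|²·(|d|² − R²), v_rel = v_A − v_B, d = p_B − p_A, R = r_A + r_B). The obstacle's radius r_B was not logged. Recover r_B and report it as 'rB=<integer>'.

m = 1225
d = (7, 28);  v_rel = (1, 5),  |v_rel|² = 26
v_rel×d = (1)·(28) − (5)·(7) = -7
since m = R²·26 − (-7)²:  R² = (49 + 1225) / 26 = 49
R = √49 = 7  ⇒  r_B = 7 − 3 = 4

rB=4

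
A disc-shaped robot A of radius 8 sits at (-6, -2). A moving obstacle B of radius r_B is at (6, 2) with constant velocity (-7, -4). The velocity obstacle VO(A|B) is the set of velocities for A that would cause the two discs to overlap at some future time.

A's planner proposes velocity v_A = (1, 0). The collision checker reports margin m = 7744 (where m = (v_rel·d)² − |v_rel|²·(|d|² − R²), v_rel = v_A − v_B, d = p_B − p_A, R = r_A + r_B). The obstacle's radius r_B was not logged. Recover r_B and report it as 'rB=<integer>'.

m = 7744
d = (12, 4);  v_rel = (8, 4),  |v_rel|² = 80
v_rel×d = (8)·(4) − (4)·(12) = -16
since m = R²·80 − (-16)²:  R² = (256 + 7744) / 80 = 100
R = √100 = 10  ⇒  r_B = 10 − 8 = 2

rB=2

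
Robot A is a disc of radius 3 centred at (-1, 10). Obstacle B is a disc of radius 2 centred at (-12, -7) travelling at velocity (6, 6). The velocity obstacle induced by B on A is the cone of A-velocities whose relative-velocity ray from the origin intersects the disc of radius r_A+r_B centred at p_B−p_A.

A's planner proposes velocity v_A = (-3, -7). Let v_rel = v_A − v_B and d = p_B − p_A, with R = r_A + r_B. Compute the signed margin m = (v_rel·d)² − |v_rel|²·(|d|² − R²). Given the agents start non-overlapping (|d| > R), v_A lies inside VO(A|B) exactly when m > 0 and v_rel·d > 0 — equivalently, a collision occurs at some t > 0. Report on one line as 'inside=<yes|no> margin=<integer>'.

d = (-11, -17),  |d|² = 410;  R = 3+2 = 5,  c = 410−5² = 385
v_rel = (-9, -13),  |v_rel|² = 250;  v_rel·d = (-9)·(-11) + (-13)·(-17) = 320
250·t² − 640·t + 385 = 0  ⇒  m = 320² − 250·385 = 6150
m = 6150 > 0,  v_rel·d = 320 > 0  ⇒  inside

inside=yes margin=6150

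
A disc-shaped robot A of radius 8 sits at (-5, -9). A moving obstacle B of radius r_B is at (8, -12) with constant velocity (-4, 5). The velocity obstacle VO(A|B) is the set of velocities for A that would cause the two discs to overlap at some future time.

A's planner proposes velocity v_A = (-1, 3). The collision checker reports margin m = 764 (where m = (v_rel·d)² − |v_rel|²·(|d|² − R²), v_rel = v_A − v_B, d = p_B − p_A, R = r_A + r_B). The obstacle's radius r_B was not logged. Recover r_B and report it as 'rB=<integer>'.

m = 764
d = (13, -3);  v_rel = (3, -2),  |v_rel|² = 13
v_rel×d = (3)·(-3) − (-2)·(13) = 17
since m = R²·13 − 17²:  R² = (289 + 764) / 13 = 81
R = √81 = 9  ⇒  r_B = 9 − 8 = 1

rB=1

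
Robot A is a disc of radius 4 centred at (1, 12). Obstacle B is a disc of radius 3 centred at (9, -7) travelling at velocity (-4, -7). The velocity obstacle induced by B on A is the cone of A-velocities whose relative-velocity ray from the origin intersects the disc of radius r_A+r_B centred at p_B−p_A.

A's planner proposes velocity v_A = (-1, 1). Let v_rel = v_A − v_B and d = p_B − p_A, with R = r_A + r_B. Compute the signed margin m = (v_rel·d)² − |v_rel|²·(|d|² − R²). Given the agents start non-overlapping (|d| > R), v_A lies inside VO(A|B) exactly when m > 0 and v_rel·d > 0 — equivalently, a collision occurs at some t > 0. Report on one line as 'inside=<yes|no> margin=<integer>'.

d = (8, -19),  |d|² = 425;  R = 4+3 = 7,  c = 425−7² = 376
v_rel = (3, 8),  |v_rel|² = 73;  v_rel·d = (3)·(8) + (8)·(-19) = -128
73·t² + 256·t + 376 = 0  ⇒  m = (-128)² − 73·376 = -11064
m = -11064 < 0,  v_rel·d = -128 < 0  ⇒  outside

inside=no margin=-11064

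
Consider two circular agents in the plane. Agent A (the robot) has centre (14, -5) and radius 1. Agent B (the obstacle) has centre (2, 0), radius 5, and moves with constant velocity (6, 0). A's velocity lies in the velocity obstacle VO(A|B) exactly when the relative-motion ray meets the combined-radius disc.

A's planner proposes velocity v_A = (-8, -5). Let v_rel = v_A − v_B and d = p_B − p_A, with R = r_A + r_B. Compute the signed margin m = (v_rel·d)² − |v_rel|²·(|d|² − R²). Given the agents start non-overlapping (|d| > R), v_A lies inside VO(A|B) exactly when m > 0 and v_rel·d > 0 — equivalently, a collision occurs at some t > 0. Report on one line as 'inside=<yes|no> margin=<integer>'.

d = (-12, 5),  |d|² = 169;  R = 1+5 = 6,  c = 169−6² = 133
v_rel = (-14, -5),  |v_rel|² = 221;  v_rel·d = (-14)·(-12) + (-5)·(5) = 143
221·t² − 286·t + 133 = 0  ⇒  m = 143² − 221·133 = -8944
m = -8944 < 0,  v_rel·d = 143 > 0  ⇒  outside

inside=no margin=-8944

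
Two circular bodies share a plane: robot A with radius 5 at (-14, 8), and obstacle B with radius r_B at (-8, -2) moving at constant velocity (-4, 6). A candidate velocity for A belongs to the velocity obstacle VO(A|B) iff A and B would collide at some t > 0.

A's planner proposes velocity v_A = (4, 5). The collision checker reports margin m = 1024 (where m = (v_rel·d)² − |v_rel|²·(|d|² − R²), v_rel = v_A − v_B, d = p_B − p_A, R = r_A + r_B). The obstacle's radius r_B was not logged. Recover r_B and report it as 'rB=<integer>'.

m = 1024
d = (6, -10);  v_rel = (8, -1),  |v_rel|² = 65
v_rel×d = (8)·(-10) − (-1)·(6) = -74
since m = R²·65 − (-74)²:  R² = (5476 + 1024) / 65 = 100
R = √100 = 10  ⇒  r_B = 10 − 5 = 5

rB=5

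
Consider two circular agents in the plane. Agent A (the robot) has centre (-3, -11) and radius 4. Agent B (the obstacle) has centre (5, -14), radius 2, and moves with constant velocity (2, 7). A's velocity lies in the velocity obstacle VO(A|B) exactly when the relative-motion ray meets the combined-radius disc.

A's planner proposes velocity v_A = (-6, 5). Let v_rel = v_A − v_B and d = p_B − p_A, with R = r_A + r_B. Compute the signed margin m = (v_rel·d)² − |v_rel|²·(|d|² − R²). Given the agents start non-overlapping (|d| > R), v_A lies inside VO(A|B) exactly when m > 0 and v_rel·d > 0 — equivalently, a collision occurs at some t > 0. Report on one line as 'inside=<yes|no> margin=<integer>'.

d = (8, -3),  |d|² = 73;  R = 4+2 = 6,  c = 73−6² = 37
v_rel = (-8, -2),  |v_rel|² = 68;  v_rel·d = (-8)·(8) + (-2)·(-3) = -58
68·t² + 116·t + 37 = 0  ⇒  m = (-58)² − 68·37 = 848
m = 848 > 0,  v_rel·d = -58 < 0  ⇒  outside

inside=no margin=848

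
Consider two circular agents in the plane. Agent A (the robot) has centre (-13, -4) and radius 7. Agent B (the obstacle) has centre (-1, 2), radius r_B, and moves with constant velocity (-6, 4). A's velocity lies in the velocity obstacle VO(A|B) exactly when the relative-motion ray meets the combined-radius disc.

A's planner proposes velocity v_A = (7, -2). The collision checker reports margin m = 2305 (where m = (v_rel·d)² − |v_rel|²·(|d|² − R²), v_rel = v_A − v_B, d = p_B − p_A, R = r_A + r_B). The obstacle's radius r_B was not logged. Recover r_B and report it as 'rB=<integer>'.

m = 2305
d = (12, 6);  v_rel = (13, -6),  |v_rel|² = 205
v_rel×d = (13)·(6) − (-6)·(12) = 150
since m = R²·205 − 150²:  R² = (22500 + 2305) / 205 = 121
R = √121 = 11  ⇒  r_B = 11 − 7 = 4

rB=4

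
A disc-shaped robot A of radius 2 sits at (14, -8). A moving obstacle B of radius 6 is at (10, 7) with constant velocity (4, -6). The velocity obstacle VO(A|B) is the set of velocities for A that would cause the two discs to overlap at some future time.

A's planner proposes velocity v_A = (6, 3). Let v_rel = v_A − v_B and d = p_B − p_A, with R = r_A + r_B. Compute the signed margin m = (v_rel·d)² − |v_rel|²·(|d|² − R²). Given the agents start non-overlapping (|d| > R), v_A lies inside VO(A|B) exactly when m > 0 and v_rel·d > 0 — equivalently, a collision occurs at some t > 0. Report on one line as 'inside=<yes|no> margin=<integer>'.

d = (-4, 15),  |d|² = 241;  R = 2+6 = 8,  c = 241−8² = 177
v_rel = (2, 9),  |v_rel|² = 85;  v_rel·d = (2)·(-4) + (9)·(15) = 127
85·t² − 254·t + 177 = 0  ⇒  m = 127² − 85·177 = 1084
m = 1084 > 0,  v_rel·d = 127 > 0  ⇒  inside

inside=yes margin=1084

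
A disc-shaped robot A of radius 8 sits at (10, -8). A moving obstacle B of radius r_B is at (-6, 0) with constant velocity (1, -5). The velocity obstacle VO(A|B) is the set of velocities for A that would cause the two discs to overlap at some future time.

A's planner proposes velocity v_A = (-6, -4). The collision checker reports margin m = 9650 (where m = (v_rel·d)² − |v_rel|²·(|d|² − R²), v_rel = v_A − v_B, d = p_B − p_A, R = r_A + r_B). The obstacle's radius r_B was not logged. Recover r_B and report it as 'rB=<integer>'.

m = 9650
d = (-16, 8);  v_rel = (-7, 1),  |v_rel|² = 50
v_rel×d = (-7)·(8) − (1)·(-16) = -40
since m = R²·50 − (-40)²:  R² = (1600 + 9650) / 50 = 225
R = √225 = 15  ⇒  r_B = 15 − 8 = 7

rB=7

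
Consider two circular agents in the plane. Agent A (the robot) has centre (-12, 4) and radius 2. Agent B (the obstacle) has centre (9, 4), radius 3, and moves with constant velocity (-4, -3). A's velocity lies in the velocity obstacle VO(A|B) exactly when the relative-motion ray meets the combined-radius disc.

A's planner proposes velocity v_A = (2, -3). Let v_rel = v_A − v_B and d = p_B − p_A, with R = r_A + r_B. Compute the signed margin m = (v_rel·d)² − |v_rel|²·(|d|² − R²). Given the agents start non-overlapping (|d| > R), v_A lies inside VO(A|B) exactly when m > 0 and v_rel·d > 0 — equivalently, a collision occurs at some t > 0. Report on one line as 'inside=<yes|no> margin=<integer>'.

d = (21, 0),  |d|² = 441;  R = 2+3 = 5,  c = 441−5² = 416
v_rel = (6, 0),  |v_rel|² = 36;  v_rel·d = (6)·(21) + (0)·(0) = 126
36·t² − 252·t + 416 = 0  ⇒  m = 126² − 36·416 = 900
m = 900 > 0,  v_rel·d = 126 > 0  ⇒  inside

inside=yes margin=900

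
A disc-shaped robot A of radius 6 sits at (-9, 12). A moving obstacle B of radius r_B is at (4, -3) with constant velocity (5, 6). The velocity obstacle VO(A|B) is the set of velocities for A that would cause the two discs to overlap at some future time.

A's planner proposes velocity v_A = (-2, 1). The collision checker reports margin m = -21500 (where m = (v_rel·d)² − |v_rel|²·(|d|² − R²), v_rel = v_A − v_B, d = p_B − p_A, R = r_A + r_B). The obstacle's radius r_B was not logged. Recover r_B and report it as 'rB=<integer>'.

m = -21500
d = (13, -15);  v_rel = (-7, -5),  |v_rel|² = 74
v_rel×d = (-7)·(-15) − (-5)·(13) = 170
since m = R²·74 − 170²:  R² = (28900 + -21500) / 74 = 100
R = √100 = 10  ⇒  r_B = 10 − 6 = 4

rB=4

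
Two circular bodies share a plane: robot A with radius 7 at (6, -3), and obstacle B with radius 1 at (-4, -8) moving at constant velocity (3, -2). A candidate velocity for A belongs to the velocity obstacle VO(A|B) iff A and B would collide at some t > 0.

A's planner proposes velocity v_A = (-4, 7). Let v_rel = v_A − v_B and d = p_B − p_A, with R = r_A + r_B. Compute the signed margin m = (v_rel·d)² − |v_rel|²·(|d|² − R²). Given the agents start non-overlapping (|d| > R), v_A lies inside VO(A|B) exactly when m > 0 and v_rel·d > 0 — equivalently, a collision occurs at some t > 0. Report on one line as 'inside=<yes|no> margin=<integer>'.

d = (-10, -5),  |d|² = 125;  R = 7+1 = 8,  c = 125−8² = 61
v_rel = (-7, 9),  |v_rel|² = 130;  v_rel·d = (-7)·(-10) + (9)·(-5) = 25
130·t² − 50·t + 61 = 0  ⇒  m = 25² − 130·61 = -7305
m = -7305 < 0,  v_rel·d = 25 > 0  ⇒  outside

inside=no margin=-7305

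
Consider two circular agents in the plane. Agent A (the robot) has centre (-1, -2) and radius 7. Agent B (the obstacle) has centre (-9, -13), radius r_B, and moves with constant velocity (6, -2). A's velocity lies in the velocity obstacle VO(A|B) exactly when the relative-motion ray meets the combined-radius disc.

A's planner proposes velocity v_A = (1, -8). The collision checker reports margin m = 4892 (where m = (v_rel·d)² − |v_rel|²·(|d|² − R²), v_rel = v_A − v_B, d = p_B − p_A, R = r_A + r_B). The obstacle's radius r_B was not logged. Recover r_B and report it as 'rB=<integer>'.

m = 4892
d = (-8, -11);  v_rel = (-5, -6),  |v_rel|² = 61
v_rel×d = (-5)·(-11) − (-6)·(-8) = 7
since m = R²·61 − 7²:  R² = (49 + 4892) / 61 = 81
R = √81 = 9  ⇒  r_B = 9 − 7 = 2

rB=2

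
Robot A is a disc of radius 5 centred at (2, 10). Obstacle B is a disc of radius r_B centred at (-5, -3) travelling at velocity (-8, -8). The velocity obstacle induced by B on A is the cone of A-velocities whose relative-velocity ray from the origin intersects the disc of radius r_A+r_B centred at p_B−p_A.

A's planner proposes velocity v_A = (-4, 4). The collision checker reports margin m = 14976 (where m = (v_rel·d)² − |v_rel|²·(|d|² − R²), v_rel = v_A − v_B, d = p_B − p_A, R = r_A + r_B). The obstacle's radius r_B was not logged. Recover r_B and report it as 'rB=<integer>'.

m = 14976
d = (-7, -13);  v_rel = (4, 12),  |v_rel|² = 160
v_rel×d = (4)·(-13) − (12)·(-7) = 32
since m = R²·160 − 32²:  R² = (1024 + 14976) / 160 = 100
R = √100 = 10  ⇒  r_B = 10 − 5 = 5

rB=5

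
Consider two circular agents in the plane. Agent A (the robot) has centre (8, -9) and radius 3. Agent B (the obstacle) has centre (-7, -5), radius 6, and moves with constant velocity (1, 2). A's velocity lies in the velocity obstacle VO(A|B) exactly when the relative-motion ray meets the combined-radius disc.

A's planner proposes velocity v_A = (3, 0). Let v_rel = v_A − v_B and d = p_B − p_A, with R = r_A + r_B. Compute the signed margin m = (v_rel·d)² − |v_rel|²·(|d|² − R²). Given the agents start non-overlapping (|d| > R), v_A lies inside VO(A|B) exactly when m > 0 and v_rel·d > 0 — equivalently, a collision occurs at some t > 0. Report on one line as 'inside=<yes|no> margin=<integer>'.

d = (-15, 4),  |d|² = 241;  R = 3+6 = 9,  c = 241−9² = 160
v_rel = (2, -2),  |v_rel|² = 8;  v_rel·d = (2)·(-15) + (-2)·(4) = -38
8·t² + 76·t + 160 = 0  ⇒  m = (-38)² − 8·160 = 164
m = 164 > 0,  v_rel·d = -38 < 0  ⇒  outside

inside=no margin=164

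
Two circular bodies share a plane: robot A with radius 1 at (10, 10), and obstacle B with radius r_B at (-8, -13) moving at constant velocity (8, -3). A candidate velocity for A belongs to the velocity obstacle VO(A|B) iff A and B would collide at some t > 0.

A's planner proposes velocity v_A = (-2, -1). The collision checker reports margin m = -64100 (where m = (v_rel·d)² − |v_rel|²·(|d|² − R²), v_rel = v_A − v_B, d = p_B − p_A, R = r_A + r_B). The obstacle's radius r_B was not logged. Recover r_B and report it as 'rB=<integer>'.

m = -64100
d = (-18, -23);  v_rel = (-10, 2),  |v_rel|² = 104
v_rel×d = (-10)·(-23) − (2)·(-18) = 266
since m = R²·104 − 266²:  R² = (70756 + -64100) / 104 = 64
R = √64 = 8  ⇒  r_B = 8 − 1 = 7

rB=7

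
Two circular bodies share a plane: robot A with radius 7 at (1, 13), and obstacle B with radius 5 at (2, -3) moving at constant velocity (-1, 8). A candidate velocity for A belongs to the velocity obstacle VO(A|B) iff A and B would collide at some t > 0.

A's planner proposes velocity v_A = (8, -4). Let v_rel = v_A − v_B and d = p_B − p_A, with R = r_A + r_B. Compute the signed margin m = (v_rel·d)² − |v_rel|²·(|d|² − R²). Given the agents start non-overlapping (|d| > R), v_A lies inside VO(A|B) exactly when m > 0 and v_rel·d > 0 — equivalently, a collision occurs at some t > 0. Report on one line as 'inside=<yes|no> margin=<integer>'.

d = (1, -16),  |d|² = 257;  R = 7+5 = 12,  c = 257−12² = 113
v_rel = (9, -12),  |v_rel|² = 225;  v_rel·d = (9)·(1) + (-12)·(-16) = 201
225·t² − 402·t + 113 = 0  ⇒  m = 201² − 225·113 = 14976
m = 14976 > 0,  v_rel·d = 201 > 0  ⇒  inside

inside=yes margin=14976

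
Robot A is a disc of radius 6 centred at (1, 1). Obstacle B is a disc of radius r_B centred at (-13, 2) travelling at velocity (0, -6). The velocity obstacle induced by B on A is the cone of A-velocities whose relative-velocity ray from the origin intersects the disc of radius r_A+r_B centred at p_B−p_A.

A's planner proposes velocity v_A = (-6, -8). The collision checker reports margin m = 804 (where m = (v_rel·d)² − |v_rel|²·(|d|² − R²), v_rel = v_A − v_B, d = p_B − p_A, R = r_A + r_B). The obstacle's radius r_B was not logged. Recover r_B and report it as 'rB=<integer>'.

m = 804
d = (-14, 1);  v_rel = (-6, -2),  |v_rel|² = 40
v_rel×d = (-6)·(1) − (-2)·(-14) = -34
since m = R²·40 − (-34)²:  R² = (1156 + 804) / 40 = 49
R = √49 = 7  ⇒  r_B = 7 − 6 = 1

rB=1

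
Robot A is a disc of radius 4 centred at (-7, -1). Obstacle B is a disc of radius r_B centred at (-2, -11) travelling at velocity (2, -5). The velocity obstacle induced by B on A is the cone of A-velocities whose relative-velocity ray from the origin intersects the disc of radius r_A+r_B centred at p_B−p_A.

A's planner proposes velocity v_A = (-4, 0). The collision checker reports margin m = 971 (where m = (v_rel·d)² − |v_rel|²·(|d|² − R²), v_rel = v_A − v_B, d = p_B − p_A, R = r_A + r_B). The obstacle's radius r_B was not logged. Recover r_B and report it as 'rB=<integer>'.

m = 971
d = (5, -10);  v_rel = (-6, 5),  |v_rel|² = 61
v_rel×d = (-6)·(-10) − (5)·(5) = 35
since m = R²·61 − 35²:  R² = (1225 + 971) / 61 = 36
R = √36 = 6  ⇒  r_B = 6 − 4 = 2

rB=2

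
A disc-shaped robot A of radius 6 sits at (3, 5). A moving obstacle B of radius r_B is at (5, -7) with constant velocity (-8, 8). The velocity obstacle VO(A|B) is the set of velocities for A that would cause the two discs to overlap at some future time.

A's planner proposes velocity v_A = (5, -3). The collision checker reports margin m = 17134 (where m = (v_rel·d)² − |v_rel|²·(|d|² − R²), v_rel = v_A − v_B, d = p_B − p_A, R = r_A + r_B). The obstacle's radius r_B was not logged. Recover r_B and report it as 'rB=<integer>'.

m = 17134
d = (2, -12);  v_rel = (13, -11),  |v_rel|² = 290
v_rel×d = (13)·(-12) − (-11)·(2) = -134
since m = R²·290 − (-134)²:  R² = (17956 + 17134) / 290 = 121
R = √121 = 11  ⇒  r_B = 11 − 6 = 5

rB=5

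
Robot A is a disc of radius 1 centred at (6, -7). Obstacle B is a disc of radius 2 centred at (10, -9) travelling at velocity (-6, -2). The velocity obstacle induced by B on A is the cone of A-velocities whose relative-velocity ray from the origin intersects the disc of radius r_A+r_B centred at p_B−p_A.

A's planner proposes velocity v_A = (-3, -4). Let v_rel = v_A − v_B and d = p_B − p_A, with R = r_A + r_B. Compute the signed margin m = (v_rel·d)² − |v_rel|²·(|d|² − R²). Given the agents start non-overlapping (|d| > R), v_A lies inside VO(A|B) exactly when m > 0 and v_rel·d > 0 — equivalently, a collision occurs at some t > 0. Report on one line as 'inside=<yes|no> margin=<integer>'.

d = (4, -2),  |d|² = 20;  R = 1+2 = 3,  c = 20−3² = 11
v_rel = (3, -2),  |v_rel|² = 13;  v_rel·d = (3)·(4) + (-2)·(-2) = 16
13·t² − 32·t + 11 = 0  ⇒  m = 16² − 13·11 = 113
m = 113 > 0,  v_rel·d = 16 > 0  ⇒  inside

inside=yes margin=113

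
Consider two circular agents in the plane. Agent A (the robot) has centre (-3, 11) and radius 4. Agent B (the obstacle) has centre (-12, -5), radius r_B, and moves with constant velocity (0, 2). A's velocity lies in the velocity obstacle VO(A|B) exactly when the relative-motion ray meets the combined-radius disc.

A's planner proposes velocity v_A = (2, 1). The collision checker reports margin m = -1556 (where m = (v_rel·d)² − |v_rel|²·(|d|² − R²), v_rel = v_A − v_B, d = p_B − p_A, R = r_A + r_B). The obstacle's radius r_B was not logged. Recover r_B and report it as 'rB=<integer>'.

m = -1556
d = (-9, -16);  v_rel = (2, -1),  |v_rel|² = 5
v_rel×d = (2)·(-16) − (-1)·(-9) = -41
since m = R²·5 − (-41)²:  R² = (1681 + -1556) / 5 = 25
R = √25 = 5  ⇒  r_B = 5 − 4 = 1

rB=1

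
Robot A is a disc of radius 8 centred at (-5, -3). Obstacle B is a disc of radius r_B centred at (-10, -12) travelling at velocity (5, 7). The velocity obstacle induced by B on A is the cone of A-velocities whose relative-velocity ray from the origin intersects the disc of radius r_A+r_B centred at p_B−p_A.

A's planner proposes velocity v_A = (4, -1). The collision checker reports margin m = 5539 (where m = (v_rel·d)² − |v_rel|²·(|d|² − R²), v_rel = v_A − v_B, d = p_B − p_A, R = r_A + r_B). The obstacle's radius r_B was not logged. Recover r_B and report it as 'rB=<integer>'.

m = 5539
d = (-5, -9);  v_rel = (-1, -8),  |v_rel|² = 65
v_rel×d = (-1)·(-9) − (-8)·(-5) = -31
since m = R²·65 − (-31)²:  R² = (961 + 5539) / 65 = 100
R = √100 = 10  ⇒  r_B = 10 − 8 = 2

rB=2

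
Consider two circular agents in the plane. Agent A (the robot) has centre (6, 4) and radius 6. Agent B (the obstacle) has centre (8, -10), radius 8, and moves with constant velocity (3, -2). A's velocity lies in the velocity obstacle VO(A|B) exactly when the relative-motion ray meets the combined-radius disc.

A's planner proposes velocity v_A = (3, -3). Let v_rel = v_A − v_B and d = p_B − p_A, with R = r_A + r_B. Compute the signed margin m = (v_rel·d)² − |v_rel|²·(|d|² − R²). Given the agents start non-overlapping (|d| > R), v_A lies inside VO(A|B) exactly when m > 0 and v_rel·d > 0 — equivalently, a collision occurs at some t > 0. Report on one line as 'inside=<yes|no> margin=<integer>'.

d = (2, -14),  |d|² = 200;  R = 6+8 = 14,  c = 200−14² = 4
v_rel = (0, -1),  |v_rel|² = 1;  v_rel·d = (0)·(2) + (-1)·(-14) = 14
1·t² − 28·t + 4 = 0  ⇒  m = 14² − 1·4 = 192
m = 192 > 0,  v_rel·d = 14 > 0  ⇒  inside

inside=yes margin=192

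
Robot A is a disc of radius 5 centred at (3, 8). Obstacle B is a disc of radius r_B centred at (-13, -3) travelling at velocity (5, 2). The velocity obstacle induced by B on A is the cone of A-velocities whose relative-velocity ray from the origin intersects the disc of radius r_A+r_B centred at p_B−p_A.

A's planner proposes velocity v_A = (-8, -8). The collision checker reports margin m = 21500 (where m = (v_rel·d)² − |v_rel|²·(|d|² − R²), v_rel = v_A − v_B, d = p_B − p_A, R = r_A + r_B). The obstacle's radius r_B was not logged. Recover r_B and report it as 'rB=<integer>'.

m = 21500
d = (-16, -11);  v_rel = (-13, -10),  |v_rel|² = 269
v_rel×d = (-13)·(-11) − (-10)·(-16) = -17
since m = R²·269 − (-17)²:  R² = (289 + 21500) / 269 = 81
R = √81 = 9  ⇒  r_B = 9 − 5 = 4

rB=4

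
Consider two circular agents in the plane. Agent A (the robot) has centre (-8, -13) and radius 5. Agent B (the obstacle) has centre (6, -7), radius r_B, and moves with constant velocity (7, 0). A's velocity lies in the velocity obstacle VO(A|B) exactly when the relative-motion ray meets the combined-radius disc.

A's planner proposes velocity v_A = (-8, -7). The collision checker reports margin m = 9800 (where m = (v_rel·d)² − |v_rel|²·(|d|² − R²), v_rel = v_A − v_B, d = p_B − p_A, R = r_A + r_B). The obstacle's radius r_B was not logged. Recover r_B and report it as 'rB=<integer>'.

m = 9800
d = (14, 6);  v_rel = (-15, -7),  |v_rel|² = 274
v_rel×d = (-15)·(6) − (-7)·(14) = 8
since m = R²·274 − 8²:  R² = (64 + 9800) / 274 = 36
R = √36 = 6  ⇒  r_B = 6 − 5 = 1

rB=1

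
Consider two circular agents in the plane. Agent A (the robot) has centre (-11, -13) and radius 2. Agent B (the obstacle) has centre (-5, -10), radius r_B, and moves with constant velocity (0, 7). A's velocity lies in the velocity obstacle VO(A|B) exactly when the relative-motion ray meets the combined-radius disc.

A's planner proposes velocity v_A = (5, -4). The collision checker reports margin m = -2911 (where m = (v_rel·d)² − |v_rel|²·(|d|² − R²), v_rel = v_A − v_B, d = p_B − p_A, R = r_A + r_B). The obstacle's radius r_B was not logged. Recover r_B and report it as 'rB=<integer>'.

m = -2911
d = (6, 3);  v_rel = (5, -11),  |v_rel|² = 146
v_rel×d = (5)·(3) − (-11)·(6) = 81
since m = R²·146 − 81²:  R² = (6561 + -2911) / 146 = 25
R = √25 = 5  ⇒  r_B = 5 − 2 = 3

rB=3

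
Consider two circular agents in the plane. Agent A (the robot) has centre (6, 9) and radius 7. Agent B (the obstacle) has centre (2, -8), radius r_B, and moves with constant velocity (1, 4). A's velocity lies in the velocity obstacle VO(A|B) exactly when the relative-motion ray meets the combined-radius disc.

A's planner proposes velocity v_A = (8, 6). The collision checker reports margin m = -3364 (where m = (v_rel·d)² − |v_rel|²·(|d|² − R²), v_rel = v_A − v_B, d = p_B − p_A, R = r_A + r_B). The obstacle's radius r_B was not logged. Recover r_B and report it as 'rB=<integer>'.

m = -3364
d = (-4, -17);  v_rel = (7, 2),  |v_rel|² = 53
v_rel×d = (7)·(-17) − (2)·(-4) = -111
since m = R²·53 − (-111)²:  R² = (12321 + -3364) / 53 = 169
R = √169 = 13  ⇒  r_B = 13 − 7 = 6

rB=6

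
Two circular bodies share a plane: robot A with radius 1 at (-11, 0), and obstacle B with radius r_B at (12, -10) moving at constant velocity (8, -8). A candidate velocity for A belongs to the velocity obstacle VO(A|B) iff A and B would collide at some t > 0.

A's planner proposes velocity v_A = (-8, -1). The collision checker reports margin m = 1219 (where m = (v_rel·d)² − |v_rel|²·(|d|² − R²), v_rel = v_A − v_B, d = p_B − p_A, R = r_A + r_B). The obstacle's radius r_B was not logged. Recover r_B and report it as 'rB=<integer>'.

m = 1219
d = (23, -10);  v_rel = (-16, 7),  |v_rel|² = 305
v_rel×d = (-16)·(-10) − (7)·(23) = -1
since m = R²·305 − (-1)²:  R² = (1 + 1219) / 305 = 4
R = √4 = 2  ⇒  r_B = 2 − 1 = 1

rB=1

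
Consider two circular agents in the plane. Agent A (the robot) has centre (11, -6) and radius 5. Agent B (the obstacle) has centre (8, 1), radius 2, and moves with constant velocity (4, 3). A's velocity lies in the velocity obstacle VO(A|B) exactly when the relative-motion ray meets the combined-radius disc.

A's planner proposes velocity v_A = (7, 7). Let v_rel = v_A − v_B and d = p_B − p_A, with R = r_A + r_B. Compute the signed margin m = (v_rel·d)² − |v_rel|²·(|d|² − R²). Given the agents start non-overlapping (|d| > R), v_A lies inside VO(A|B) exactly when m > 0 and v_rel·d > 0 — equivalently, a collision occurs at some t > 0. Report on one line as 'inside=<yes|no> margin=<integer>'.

d = (-3, 7),  |d|² = 58;  R = 5+2 = 7,  c = 58−7² = 9
v_rel = (3, 4),  |v_rel|² = 25;  v_rel·d = (3)·(-3) + (4)·(7) = 19
25·t² − 38·t + 9 = 0  ⇒  m = 19² − 25·9 = 136
m = 136 > 0,  v_rel·d = 19 > 0  ⇒  inside

inside=yes margin=136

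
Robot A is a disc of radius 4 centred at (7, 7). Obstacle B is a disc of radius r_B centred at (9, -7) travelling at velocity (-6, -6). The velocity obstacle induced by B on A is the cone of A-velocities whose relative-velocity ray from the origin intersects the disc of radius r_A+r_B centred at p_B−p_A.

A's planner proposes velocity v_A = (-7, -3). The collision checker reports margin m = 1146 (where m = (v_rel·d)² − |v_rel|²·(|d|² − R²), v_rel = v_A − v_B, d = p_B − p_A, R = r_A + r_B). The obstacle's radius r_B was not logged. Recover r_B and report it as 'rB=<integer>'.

m = 1146
d = (2, -14);  v_rel = (-1, 3),  |v_rel|² = 10
v_rel×d = (-1)·(-14) − (3)·(2) = 8
since m = R²·10 − 8²:  R² = (64 + 1146) / 10 = 121
R = √121 = 11  ⇒  r_B = 11 − 4 = 7

rB=7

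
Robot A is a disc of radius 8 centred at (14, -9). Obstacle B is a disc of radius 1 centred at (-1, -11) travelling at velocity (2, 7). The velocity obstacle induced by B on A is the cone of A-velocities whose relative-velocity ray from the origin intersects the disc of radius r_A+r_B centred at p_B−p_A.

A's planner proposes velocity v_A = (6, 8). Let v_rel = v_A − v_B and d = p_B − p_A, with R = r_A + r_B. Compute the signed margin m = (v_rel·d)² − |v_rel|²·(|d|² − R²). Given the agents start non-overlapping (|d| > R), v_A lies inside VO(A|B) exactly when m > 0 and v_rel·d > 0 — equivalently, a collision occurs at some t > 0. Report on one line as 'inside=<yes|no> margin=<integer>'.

d = (-15, -2),  |d|² = 229;  R = 8+1 = 9,  c = 229−9² = 148
v_rel = (4, 1),  |v_rel|² = 17;  v_rel·d = (4)·(-15) + (1)·(-2) = -62
17·t² + 124·t + 148 = 0  ⇒  m = (-62)² − 17·148 = 1328
m = 1328 > 0,  v_rel·d = -62 < 0  ⇒  outside

inside=no margin=1328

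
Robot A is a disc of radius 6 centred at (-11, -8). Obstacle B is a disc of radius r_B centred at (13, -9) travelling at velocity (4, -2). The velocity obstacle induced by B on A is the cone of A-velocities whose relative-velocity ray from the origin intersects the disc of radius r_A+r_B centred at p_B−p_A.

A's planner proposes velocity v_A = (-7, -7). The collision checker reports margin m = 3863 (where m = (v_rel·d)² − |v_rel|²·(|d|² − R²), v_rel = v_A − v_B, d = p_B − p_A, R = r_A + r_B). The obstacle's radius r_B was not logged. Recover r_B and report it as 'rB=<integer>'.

m = 3863
d = (24, -1);  v_rel = (-11, -5),  |v_rel|² = 146
v_rel×d = (-11)·(-1) − (-5)·(24) = 131
since m = R²·146 − 131²:  R² = (17161 + 3863) / 146 = 144
R = √144 = 12  ⇒  r_B = 12 − 6 = 6

rB=6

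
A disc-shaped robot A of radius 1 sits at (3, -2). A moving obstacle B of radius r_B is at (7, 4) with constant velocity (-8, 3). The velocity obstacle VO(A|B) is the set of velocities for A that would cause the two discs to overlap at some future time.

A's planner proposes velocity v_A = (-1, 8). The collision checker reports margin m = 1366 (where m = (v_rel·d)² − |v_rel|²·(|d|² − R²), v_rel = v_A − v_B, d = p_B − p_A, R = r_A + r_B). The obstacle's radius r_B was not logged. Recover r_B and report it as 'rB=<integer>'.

m = 1366
d = (4, 6);  v_rel = (7, 5),  |v_rel|² = 74
v_rel×d = (7)·(6) − (5)·(4) = 22
since m = R²·74 − 22²:  R² = (484 + 1366) / 74 = 25
R = √25 = 5  ⇒  r_B = 5 − 1 = 4

rB=4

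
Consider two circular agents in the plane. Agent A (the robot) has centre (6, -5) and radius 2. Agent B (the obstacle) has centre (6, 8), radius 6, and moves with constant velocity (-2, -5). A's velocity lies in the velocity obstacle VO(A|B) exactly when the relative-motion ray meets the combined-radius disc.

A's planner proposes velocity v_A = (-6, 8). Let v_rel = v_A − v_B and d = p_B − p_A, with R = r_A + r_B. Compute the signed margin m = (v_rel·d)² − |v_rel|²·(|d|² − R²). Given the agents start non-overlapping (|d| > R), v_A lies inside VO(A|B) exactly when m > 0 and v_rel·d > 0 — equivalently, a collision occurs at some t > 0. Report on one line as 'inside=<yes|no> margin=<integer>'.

d = (0, 13),  |d|² = 169;  R = 2+6 = 8,  c = 169−8² = 105
v_rel = (-4, 13),  |v_rel|² = 185;  v_rel·d = (-4)·(0) + (13)·(13) = 169
185·t² − 338·t + 105 = 0  ⇒  m = 169² − 185·105 = 9136
m = 9136 > 0,  v_rel·d = 169 > 0  ⇒  inside

inside=yes margin=9136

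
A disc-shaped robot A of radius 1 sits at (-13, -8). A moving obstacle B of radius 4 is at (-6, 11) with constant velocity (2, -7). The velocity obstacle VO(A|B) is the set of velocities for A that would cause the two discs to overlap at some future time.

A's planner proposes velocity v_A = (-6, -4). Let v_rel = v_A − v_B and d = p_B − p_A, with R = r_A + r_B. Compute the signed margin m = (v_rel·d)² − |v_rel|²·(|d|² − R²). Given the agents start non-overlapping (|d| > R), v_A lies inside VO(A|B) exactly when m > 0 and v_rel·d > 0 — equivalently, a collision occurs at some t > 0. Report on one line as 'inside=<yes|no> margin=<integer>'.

d = (7, 19),  |d|² = 410;  R = 1+4 = 5,  c = 410−5² = 385
v_rel = (-8, 3),  |v_rel|² = 73;  v_rel·d = (-8)·(7) + (3)·(19) = 1
73·t² − 2·t + 385 = 0  ⇒  m = 1² − 73·385 = -28104
m = -28104 < 0,  v_rel·d = 1 > 0  ⇒  outside

inside=no margin=-28104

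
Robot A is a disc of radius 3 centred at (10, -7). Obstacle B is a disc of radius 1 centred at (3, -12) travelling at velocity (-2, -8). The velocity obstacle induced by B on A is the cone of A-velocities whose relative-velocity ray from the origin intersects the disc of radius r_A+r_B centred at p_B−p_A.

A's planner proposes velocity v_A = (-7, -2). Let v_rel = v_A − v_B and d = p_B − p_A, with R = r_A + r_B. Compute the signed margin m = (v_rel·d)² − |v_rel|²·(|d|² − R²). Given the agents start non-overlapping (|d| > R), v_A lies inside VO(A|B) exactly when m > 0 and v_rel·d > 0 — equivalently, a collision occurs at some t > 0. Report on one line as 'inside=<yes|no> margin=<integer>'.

d = (-7, -5),  |d|² = 74;  R = 3+1 = 4,  c = 74−4² = 58
v_rel = (-5, 6),  |v_rel|² = 61;  v_rel·d = (-5)·(-7) + (6)·(-5) = 5
61·t² − 10·t + 58 = 0  ⇒  m = 5² − 61·58 = -3513
m = -3513 < 0,  v_rel·d = 5 > 0  ⇒  outside

inside=no margin=-3513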